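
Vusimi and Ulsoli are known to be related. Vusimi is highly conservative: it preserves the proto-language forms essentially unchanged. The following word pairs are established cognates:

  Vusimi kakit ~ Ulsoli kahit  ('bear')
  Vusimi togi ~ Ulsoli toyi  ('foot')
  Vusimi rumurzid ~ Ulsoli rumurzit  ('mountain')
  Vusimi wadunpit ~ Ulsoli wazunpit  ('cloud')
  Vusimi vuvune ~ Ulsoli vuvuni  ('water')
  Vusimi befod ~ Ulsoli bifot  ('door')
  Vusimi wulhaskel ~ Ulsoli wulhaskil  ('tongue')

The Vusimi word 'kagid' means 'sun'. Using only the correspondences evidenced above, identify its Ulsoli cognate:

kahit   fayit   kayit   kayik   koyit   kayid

kayit

togi ~ toyi — Vusimi g corresponds to Ulsoli y between vowels (before a front vowel).
rumurzid ~ rumurzit, befod ~ bifot — Vusimi d corresponds to Ulsoli t word-finally.
Applying these to Vusimi 'kagid':
  kagid → kayid   (g→y between vowels (before a front vowel))
  kayid → kayit   (d→t word-finally)
So the Ulsoli cognate is 'kayit'.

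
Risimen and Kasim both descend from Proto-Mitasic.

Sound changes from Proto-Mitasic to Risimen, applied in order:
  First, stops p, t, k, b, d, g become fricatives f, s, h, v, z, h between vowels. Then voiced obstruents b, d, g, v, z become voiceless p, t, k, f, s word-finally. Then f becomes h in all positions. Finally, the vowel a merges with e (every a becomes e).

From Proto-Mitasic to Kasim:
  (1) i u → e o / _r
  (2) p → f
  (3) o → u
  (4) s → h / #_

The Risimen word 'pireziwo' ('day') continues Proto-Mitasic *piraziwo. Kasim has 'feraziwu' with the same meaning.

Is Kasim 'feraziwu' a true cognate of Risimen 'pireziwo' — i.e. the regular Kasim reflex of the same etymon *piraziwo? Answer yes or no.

Derive the expected Kasim reflex of *piraziwo:
Kasim: *piraziwo
  piraziwo → peraziwo   [pre-rhotic lowering]
  peraziwo → feraziwo   [unconditioned shift]
  feraziwo → feraziwu   [vowel merger]
  feraziwu (rule 4 does not apply)
  giving Kasim feraziwu.
Kasim 'feraziwu' matches the regular reflex exactly, so the pair is cognate.

yes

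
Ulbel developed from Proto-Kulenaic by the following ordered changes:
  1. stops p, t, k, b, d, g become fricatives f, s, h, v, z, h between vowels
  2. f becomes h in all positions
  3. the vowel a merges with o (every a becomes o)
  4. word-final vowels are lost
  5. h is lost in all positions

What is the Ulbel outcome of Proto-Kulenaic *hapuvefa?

Ulbel: start from *hapuvefa.
  rule 1 (intervocalic lenition): hapuvefa → hafuvefa
  rule 2 (unconditioned shift): hafuvefa → hahuveha
  rule 3 (vowel merger): hahuveha → hohuveho
  rule 4 (apocope): hohuveho → hohuveh
  rule 5 (h-loss): hohuveh → ouve
  ⇒ Ulbel ouve

ouve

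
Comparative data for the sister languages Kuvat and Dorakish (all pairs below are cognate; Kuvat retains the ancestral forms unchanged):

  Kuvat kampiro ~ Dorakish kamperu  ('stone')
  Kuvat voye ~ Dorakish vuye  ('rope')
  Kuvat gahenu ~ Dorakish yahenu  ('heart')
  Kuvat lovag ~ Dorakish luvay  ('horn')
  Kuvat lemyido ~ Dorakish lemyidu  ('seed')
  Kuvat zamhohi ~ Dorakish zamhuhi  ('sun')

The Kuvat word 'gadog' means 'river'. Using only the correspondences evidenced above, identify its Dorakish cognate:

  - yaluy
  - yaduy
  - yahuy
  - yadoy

gahenu ~ yahenu — Kuvat g corresponds to Dorakish y word-initially before a back vowel.
voye ~ vuye, zamhohi ~ zamhuhi — Kuvat o corresponds to Dorakish u after a consonant, before a consonant other than r, m, n, p, b, f, v.
lovag ~ luvay — Kuvat g corresponds to Dorakish y word-finally.
Applying these to Kuvat 'gadog':
  gadog → yadog   (g→y word-initially before a back vowel)
  yadog → yadug   (o→u after a consonant, before a consonant other than r, m, n, p, b, f, v)
  yadug → yaduy   (g→y word-finally)
So the Dorakish cognate is 'yaduy'.

yaduy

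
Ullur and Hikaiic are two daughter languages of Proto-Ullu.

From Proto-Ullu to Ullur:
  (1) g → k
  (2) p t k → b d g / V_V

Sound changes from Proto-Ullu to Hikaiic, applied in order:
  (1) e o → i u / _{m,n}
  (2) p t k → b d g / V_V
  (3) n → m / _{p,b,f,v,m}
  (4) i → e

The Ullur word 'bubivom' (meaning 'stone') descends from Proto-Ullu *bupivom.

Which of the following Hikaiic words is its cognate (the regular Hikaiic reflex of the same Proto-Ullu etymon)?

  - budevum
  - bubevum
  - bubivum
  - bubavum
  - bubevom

Hikaiic: start from *bupivom.
  rule 1 (pre-nasal raising): bupivom → bupivum
  rule 2 (intervocalic voicing): bupivum → bubivum
  rule 3: no change — bubivum
  rule 4 (vowel merger): bubivum → bubevum
  ⇒ Hikaiic bubevum

bubevum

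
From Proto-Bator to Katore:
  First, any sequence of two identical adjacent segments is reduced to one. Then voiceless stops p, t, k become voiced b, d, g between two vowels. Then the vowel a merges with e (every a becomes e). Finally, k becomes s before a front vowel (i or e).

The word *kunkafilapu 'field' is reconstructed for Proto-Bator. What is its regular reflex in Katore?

Katore: start from *kunkafilapu.
  rule 1: no change — kunkafilapu
  rule 2 (intervocalic voicing): kunkafilapu → kunkafilabu
  rule 3 (vowel merger): kunkafilabu → kunkefilebu
  rule 4 (palatalisation): kunkefilebu → kunsefilebu
  ⇒ Katore kunsefilebu

kunsefilebu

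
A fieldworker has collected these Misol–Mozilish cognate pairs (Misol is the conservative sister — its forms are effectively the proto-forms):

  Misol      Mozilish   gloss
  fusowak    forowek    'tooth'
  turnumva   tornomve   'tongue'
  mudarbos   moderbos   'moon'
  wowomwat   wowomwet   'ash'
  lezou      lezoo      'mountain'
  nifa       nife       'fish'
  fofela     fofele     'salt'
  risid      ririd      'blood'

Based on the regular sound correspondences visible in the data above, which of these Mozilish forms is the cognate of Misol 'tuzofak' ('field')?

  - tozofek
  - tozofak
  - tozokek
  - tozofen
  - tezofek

fusowak ~ forowek, mudarbos ~ moderbos — Misol u corresponds to Mozilish o after a consonant, before a consonant other than r, m, n, p, b, f, v.
fusowak ~ forowek, wowomwat ~ wowomwet — Misol a corresponds to Mozilish e after a consonant, before a consonant other than r, m, n, p, b, f, v.
Applying these to Misol 'tuzofak':
  tuzofak → tozofak   (u→o after a consonant, before a consonant other than r, m, n, p, b, f, v)
  tozofak → tozofek   (a→e after a consonant, before a consonant other than r, m, n, p, b, f, v)
So the Mozilish cognate is 'tozofek'.

tozofek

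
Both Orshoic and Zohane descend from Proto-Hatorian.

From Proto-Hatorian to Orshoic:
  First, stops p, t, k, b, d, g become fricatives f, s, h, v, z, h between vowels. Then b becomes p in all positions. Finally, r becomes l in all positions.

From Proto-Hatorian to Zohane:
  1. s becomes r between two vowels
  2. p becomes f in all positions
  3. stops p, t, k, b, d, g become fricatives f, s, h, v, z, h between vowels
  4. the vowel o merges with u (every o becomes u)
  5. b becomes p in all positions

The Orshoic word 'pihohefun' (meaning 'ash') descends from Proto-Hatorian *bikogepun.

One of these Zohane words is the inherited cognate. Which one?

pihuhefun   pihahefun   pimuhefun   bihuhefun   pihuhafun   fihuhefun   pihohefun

pihuhefun

Zohane: *bikogepun > bikogefun > bihohefun > bihuhefun > pihuhefun  (by unconditioned shift, intervocalic lenition, vowel merger, unconditioned shift)
Among the options, 'pihuhefun' alone shows every Zohane change applied in order.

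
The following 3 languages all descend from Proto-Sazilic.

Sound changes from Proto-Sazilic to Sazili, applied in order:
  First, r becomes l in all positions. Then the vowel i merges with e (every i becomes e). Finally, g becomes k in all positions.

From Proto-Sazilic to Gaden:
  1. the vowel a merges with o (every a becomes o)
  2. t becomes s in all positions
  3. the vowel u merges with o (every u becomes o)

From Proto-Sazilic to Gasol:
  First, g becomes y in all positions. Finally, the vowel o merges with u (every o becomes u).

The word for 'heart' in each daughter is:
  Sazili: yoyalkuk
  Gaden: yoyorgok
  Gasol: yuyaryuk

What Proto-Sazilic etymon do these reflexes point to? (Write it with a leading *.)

*yoyarguk

Position 5: Sazili has l, Gaden has r, Gasol has r. Gaden preserves r here (none of its changes turn any other segment into r), so the proto-segment is *r.
Position 7: Sazili has u, Gaden has o, Gasol has u. Sazili preserves u here (none of its changes turn any other segment into u), so the proto-segment is *u.
This points to *yoyarguk. Verify forward in each daughter:
Sazili: start from *yoyarguk.
  rule 1 (unconditioned shift): yoyarguk → yoyalguk
  rule 2: no change — yoyalguk
  rule 3 (unconditioned shift): yoyalguk → yoyalkuk
  ⇒ Sazili yoyalkuk
Gaden: start from *yoyarguk.
  rule 1 (vowel merger): yoyarguk → yoyorguk
  rule 2: no change — yoyorguk
  rule 3 (vowel merger): yoyorguk → yoyorgok
  ⇒ Gaden yoyorgok
Gasol: *yoyarguk > yoyaryuk > yuyaryuk  (by unconditioned shift, vowel merger)
No other proto-form is consistent with every reflex, so the reconstruction is *yoyarguk.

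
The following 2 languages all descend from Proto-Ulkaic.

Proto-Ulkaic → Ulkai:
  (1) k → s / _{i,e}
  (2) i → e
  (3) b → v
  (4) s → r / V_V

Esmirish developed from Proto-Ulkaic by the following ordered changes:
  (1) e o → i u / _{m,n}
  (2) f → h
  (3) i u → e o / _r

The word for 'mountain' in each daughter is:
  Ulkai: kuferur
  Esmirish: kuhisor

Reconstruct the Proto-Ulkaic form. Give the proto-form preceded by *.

Position 4: Ulkai has e, Esmirish has i. Taking the neighbouring segments as reconstructed: Ulkai e could go back to *e or *i; Esmirish i can only go back to *i — the one source consistent with every daughter is *i.
Position 5: Ulkai has r, Esmirish has s. Esmirish preserves s here (none of its changes turn any other segment into s), so the proto-segment is *s.
Position 3: Ulkai has f, Esmirish has h. Ulkai preserves f here (none of its changes turn any other segment into f), so the proto-segment is *f.
This points to *kufisur. Verify forward in each daughter:
Ulkai: *kufisur
  kufisur (rule 1 does not apply)
  kufisur → kufesur   [vowel merger]
  kufesur (rule 3 does not apply)
  kufesur → kuferur   [rhotacism]
  giving Ulkai kuferur.
Esmirish: *kufisur > kuhisur > kuhisor  (by unconditioned shift, pre-rhotic lowering)
*kufisur is the unique common source.

*kufisur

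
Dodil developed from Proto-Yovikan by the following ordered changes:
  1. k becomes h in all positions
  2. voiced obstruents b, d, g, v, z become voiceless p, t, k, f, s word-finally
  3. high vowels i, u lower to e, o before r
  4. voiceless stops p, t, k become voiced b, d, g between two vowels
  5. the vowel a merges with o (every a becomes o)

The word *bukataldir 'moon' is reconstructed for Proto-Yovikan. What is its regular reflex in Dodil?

buhodolder

Dodil: *bukataldir > buhataldir > buhatalder > buhadalder > buhodolder  (by unconditioned shift, pre-rhotic lowering, intervocalic voicing, vowel merger)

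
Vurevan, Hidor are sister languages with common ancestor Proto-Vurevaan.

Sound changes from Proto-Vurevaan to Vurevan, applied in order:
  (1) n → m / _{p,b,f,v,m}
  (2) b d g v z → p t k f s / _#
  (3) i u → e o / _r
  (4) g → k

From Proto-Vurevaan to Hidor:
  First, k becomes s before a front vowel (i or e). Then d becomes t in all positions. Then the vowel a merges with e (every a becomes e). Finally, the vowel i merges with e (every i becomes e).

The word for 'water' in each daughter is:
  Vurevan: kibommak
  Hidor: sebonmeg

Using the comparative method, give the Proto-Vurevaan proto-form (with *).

*kibonmag

Position 8: Vurevan has k, Hidor has g. Hidor preserves g here (none of its changes turn any other segment into g), so the proto-segment is *g.
Position 2: Vurevan has i, Hidor has e. Vurevan preserves i here (none of its changes turn any other segment into i), so the proto-segment is *i.
Continuing position by position gives *kibonmag; check it forward:
Vurevan: start from *kibonmag.
  rule 1 (nasal place assimilation): kibonmag → kibommag
  rule 2 (final devoicing): kibommag → kibommak
  rule 3: no change — kibommak
  rule 4: no change — kibommak
  ⇒ Vurevan kibommak
Hidor: start from *kibonmag.
  rule 1 (palatalisation): kibonmag → sibonmag
  rule 2: no change — sibonmag
  rule 3 (vowel merger): sibonmag → sibonmeg
  rule 4 (vowel merger): sibonmeg → sebonmeg
  ⇒ Hidor sebonmeg
*kibonmag is the unique common source.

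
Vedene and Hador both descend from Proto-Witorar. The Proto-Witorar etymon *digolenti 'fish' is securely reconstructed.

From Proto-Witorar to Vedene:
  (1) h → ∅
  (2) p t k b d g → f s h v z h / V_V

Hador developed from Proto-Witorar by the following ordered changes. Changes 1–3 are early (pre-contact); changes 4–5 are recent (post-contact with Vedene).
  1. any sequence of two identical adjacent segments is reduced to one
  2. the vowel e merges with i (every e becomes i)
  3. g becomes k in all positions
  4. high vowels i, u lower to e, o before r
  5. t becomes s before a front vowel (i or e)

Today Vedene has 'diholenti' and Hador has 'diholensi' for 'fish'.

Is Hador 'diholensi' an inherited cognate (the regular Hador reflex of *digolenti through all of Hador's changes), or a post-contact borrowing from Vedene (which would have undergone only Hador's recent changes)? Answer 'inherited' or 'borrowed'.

If inherited, *digolenti would pass through all of Hador's changes:
Hador: *digolenti > digolinti > dikolinti > dikolinsi  (by vowel merger, unconditioned shift, palatalisation)
If borrowed from Vedene 'diholenti' after the early changes, it would undergo only the recent ones:
  rule 4 (pre-rhotic lowering): no change (diholenti)
  rule 5 (palatalisation): diholenti → diholensi
  ⇒ as a loan: diholensi
Hador 'diholensi' matches the loan outcome 'diholensi', not the inherited 'dikolinsi' — it skipped the early Hador changes, so it was borrowed from Vedene.

borrowed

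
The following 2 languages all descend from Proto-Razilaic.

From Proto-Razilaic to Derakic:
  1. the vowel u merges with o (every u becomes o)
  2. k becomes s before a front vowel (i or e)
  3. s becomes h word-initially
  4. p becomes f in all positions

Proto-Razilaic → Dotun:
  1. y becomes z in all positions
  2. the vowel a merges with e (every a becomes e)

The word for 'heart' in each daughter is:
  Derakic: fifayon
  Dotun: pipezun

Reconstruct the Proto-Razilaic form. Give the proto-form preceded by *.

*pipayun

Position 1: Derakic has f, Dotun has p. Dotun preserves p here (none of its changes turn any other segment into p), so the proto-segment is *p.
Position 6: Derakic has o, Dotun has u. Dotun preserves u here (none of its changes turn any other segment into u), so the proto-segment is *u.
Verify the candidate proto-form against each daughter:
Derakic: start from *pipayun.
  rule 1 (vowel merger): pipayun → pipayon
  rule 2: no change — pipayon
  rule 3: no change — pipayon
  rule 4 (unconditioned shift): pipayon → fifayon
  ⇒ Derakic fifayon
Dotun: start from *pipayun.
  rule 1 (unconditioned shift): pipayun → pipazun
  rule 2 (vowel merger): pipazun → pipezun
  ⇒ Dotun pipezun
*pipayun is the unique common source.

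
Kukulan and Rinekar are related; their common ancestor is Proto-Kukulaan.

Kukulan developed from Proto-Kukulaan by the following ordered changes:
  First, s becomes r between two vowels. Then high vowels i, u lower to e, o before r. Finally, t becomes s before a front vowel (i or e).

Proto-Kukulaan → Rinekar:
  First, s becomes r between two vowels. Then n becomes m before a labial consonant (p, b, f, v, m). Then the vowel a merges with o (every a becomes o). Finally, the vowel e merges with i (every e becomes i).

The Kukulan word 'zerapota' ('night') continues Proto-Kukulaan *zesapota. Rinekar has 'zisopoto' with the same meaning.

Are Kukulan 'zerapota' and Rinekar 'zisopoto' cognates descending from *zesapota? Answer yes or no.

no

Derive the expected Rinekar reflex of *zesapota:
Rinekar: start from *zesapota.
  rule 1 (rhotacism): zesapota → zerapota
  rule 2: no change — zerapota
  rule 3 (vowel merger): zerapota → zeropoto
  rule 4 (vowel merger): zeropoto → ziropoto
  ⇒ Rinekar ziropoto
The regular Rinekar reflex would be 'ziropoto', but the attested form is 'zisopoto'. The correspondence is irregular, so they are not cognates (the Rinekar form has a different source).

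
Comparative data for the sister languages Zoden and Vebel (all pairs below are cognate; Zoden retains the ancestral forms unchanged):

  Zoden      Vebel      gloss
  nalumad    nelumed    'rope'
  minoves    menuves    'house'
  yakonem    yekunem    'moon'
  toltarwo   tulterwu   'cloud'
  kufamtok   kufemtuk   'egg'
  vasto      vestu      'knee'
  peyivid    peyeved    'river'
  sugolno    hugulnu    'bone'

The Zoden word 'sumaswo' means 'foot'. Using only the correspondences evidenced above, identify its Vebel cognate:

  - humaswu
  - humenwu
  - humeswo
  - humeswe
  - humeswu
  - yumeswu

humeswu

sugolno ~ hugulnu — Zoden s corresponds to Vebel h word-initially before a back vowel.
nalumad ~ nelumed, yakonem ~ yekunem — Zoden a corresponds to Vebel e after a consonant, before a consonant other than r, m, n, p, b, f, v.
toltarwo ~ tulterwu, vasto ~ vestu — Zoden o corresponds to Vebel u word-finally.
Applying these to Zoden 'sumaswo':
  sumaswo → humaswo   (s→h word-initially before a back vowel)
  humaswo → humeswo   (a→e after a consonant, before a consonant other than r, m, n, p, b, f, v)
  humeswo → humeswu   (o→u word-finally)
So the Vebel cognate is 'humeswu'.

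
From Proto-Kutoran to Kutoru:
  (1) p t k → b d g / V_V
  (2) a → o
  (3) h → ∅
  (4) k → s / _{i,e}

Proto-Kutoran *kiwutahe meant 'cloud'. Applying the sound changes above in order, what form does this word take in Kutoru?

Kutoru: start from *kiwutahe.
  rule 1 (intervocalic voicing): kiwutahe → kiwudahe
  rule 2 (vowel merger): kiwudahe → kiwudohe
  rule 3 (h-loss): kiwudohe → kiwudoe
  rule 4 (palatalisation): kiwudoe → siwudoe
  ⇒ Kutoru siwudoe

siwudoe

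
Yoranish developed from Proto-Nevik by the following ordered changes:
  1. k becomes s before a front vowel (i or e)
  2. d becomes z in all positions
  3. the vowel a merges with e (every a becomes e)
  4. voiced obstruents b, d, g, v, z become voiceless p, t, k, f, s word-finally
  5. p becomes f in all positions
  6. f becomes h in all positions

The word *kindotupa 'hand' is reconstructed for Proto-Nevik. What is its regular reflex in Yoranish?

sinzotuhe

Yoranish: *kindotupa
  kindotupa → sindotupa   [palatalisation]
  sindotupa → sinzotupa   [unconditioned shift]
  sinzotupa → sinzotupe   [vowel merger]
  sinzotupe (rule 4 does not apply)
  sinzotupe → sinzotufe   [unconditioned shift]
  sinzotufe → sinzotuhe   [unconditioned shift]
  giving Yoranish sinzotuhe.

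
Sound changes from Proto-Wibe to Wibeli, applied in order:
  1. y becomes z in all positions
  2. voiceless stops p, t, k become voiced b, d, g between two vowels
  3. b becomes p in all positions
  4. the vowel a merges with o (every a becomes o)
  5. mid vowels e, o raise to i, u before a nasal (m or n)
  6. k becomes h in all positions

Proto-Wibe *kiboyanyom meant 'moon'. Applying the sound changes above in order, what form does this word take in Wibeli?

Wibeli: *kiboyanyom > kibozanzom > kipozanzom > kipozonzom > kipozunzum > hipozunzum  (by unconditioned shift, unconditioned shift, vowel merger, pre-nasal raising, unconditioned shift)

hipozunzum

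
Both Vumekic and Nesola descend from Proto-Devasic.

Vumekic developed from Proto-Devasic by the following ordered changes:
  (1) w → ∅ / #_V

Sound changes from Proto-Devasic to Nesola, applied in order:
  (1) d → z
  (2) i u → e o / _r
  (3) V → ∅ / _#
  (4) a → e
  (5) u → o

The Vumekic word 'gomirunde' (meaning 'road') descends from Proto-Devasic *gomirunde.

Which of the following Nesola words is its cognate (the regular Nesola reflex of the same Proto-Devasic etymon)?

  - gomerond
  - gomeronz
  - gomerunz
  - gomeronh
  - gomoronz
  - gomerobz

gomeronz

Nesola: start from *gomirunde.
  rule 1 (unconditioned shift): gomirunde → gomirunze
  rule 2 (pre-rhotic lowering): gomirunze → gomerunze
  rule 3 (apocope): gomerunze → gomerunz
  rule 4: no change — gomerunz
  rule 5 (vowel merger): gomerunz → gomeronz
  ⇒ Nesola gomeronz
Among the options, 'gomeronz' alone shows every Nesola change applied in order.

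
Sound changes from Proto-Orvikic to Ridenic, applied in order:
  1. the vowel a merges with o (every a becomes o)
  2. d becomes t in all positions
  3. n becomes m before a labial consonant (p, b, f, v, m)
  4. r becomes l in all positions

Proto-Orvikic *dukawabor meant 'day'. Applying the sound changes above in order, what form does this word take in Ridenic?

tukowobol

Ridenic: start from *dukawabor.
  rule 1 (vowel merger): dukawabor → dukowobor
  rule 2 (unconditioned shift): dukowobor → tukowobor
  rule 3: no change — tukowobor
  rule 4 (unconditioned shift): tukowobor → tukowobol
  ⇒ Ridenic tukowobol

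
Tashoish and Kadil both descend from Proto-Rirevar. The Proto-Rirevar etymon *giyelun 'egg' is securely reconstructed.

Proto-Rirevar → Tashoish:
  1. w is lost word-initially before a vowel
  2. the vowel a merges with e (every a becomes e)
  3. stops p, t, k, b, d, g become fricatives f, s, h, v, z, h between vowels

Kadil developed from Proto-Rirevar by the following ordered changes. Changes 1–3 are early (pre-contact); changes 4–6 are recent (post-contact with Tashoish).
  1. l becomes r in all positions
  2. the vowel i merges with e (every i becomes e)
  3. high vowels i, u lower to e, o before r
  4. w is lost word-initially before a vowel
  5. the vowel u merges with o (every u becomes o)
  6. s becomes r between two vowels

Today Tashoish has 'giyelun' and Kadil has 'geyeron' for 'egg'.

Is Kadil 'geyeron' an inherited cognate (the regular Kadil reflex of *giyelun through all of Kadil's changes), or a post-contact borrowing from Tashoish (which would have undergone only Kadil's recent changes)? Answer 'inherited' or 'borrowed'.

If inherited, *giyelun would pass through all of Kadil's changes:
Kadil: *giyelun
  giyelun → giyerun   [unconditioned shift]
  giyerun → geyerun   [vowel merger]
  geyerun (rule 3 does not apply)
  geyerun (rule 4 does not apply)
  geyerun → geyeron   [vowel merger]
  geyeron (rule 6 does not apply)
  giving Kadil geyeron.
If borrowed from Tashoish 'giyelun' after the early changes, it would undergo only the recent ones:
  rule 4 (glide loss): no change (giyelun)
  rule 5 (vowel merger): giyelun → giyelon
  rule 6 (rhotacism): no change (giyelon)
  ⇒ as a loan: giyelon
Kadil 'geyeron' matches the inherited outcome exactly, so it is an inherited cognate, not a loan.

inherited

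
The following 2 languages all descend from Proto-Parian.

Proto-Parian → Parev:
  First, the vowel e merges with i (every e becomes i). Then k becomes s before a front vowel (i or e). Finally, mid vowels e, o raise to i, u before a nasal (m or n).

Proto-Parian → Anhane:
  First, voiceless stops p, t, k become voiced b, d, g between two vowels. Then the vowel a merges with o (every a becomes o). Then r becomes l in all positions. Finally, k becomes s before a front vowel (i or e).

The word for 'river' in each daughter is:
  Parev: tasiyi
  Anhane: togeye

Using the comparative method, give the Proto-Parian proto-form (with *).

*takeye

Position 6: Parev has i, Anhane has e. Anhane preserves e here (none of its changes turn any other segment into e), so the proto-segment is *e.
Position 2: Parev has a, Anhane has o. Parev preserves a here (none of its changes turn any other segment into a), so the proto-segment is *a.
Position 4: Parev has i, Anhane has e. Anhane preserves e here (none of its changes turn any other segment into e), so the proto-segment is *e.
Verify the candidate proto-form against each daughter:
Parev: *takeye
  takeye → takiyi   [vowel merger]
  takiyi → tasiyi   [palatalisation]
  tasiyi (rule 3 does not apply)
  giving Parev tasiyi.
Anhane: start from *takeye.
  rule 1 (intervocalic voicing): takeye → tageye
  rule 2 (vowel merger): tageye → togeye
  rule 3: no change — togeye
  rule 4: no change — togeye
  ⇒ Anhane togeye
*takeye is the unique common source.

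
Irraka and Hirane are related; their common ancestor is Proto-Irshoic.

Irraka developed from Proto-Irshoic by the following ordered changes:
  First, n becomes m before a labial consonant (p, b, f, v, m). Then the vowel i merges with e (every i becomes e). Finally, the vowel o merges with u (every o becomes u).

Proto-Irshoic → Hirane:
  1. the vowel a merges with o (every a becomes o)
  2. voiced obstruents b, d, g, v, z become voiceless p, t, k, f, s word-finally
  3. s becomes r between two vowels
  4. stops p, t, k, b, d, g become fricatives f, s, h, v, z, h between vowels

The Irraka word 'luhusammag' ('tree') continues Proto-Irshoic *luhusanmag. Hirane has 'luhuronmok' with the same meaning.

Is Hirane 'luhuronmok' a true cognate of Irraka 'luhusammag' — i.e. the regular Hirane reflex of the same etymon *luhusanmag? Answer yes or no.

Derive the expected Hirane reflex of *luhusanmag:
Hirane: *luhusanmag > luhusonmog > luhusonmok > luhuronmok  (by vowel merger, final devoicing, rhotacism)
Hirane 'luhuronmok' matches the regular reflex exactly, so the pair is cognate.

yes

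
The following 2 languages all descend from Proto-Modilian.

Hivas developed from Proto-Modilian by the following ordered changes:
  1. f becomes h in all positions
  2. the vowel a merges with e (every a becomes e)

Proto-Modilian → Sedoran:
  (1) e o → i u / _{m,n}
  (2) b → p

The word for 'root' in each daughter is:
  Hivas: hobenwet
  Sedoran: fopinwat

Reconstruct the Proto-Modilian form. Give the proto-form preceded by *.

Position 4: Hivas has e, Sedoran has i. Taking the neighbouring segments as reconstructed: Hivas e could go back to *a or *e; Sedoran i could go back to *e or *i — the one source consistent with every daughter is *e.
Position 7: Hivas has e, Sedoran has a. Sedoran preserves a here (none of its changes turn any other segment into a), so the proto-segment is *a.
Verify the candidate proto-form against each daughter:
Hivas: start from *fobenwat.
  rule 1 (unconditioned shift): fobenwat → hobenwat
  rule 2 (vowel merger): hobenwat → hobenwet
  ⇒ Hivas hobenwet
Sedoran: *fobenwat > fobinwat > fopinwat  (by pre-nasal raising, unconditioned shift)
No other proto-form is consistent with every reflex, so the reconstruction is *fobenwat.

*fobenwat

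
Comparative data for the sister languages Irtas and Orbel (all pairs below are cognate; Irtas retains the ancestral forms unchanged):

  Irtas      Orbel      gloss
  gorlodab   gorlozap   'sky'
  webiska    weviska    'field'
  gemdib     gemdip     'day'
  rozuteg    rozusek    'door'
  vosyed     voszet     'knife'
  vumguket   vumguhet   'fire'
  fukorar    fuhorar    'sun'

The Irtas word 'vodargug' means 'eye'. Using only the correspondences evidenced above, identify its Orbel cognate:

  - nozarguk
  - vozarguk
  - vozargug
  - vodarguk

gorlodab ~ gorlozap — Irtas d corresponds to Orbel z between vowels (before a back vowel).
rozuteg ~ rozusek — Irtas g corresponds to Orbel k word-finally.
Applying these to Irtas 'vodargug':
  vodargug → vozargug   (d→z between vowels (before a back vowel))
  vozargug → vozarguk   (g→k word-finally)
So the Orbel cognate is 'vozarguk'.

vozarguk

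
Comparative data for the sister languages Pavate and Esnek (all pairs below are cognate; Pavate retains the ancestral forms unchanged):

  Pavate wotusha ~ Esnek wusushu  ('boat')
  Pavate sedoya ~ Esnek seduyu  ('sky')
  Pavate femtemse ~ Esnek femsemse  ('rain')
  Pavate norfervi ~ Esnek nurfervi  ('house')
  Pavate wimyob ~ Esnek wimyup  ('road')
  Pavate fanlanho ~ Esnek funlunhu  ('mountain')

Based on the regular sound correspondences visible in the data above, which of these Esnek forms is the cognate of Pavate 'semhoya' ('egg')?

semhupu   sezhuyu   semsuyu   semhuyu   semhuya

wotusha ~ wusushu, sedoya ~ seduyu — Pavate o corresponds to Esnek u after a consonant, before a consonant other than r, m, n, p, b, f, v.
wotusha ~ wusushu, sedoya ~ seduyu — Pavate a corresponds to Esnek u word-finally.
Applying these to Pavate 'semhoya':
  semhoya → semhuya   (o→u after a consonant, before a consonant other than r, m, n, p, b, f, v)
  semhuya → semhuyu   (a→u word-finally)
So the Esnek cognate is 'semhuyu'.

semhuyu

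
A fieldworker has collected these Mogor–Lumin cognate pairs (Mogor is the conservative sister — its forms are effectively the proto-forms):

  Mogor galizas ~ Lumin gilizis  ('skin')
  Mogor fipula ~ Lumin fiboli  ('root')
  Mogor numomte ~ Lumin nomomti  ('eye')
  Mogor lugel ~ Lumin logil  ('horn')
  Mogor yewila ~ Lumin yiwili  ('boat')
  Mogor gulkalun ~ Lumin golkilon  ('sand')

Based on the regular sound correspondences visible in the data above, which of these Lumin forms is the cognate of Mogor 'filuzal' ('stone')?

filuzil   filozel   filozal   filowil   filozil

filozil

fipula ~ fiboli, lugel ~ logil — Mogor u corresponds to Lumin o after a consonant, before a consonant other than r, m, n, p, b, f, v.
galizas ~ gilizis, gulkalun ~ golkilon — Mogor a corresponds to Lumin i after a consonant, before a consonant other than r, m, n, p, b, f, v.
Applying these to Mogor 'filuzal':
  filuzal → filozal   (u→o after a consonant, before a consonant other than r, m, n, p, b, f, v)
  filozal → filozil   (a→i after a consonant, before a consonant other than r, m, n, p, b, f, v)
So the Lumin cognate is 'filozil'.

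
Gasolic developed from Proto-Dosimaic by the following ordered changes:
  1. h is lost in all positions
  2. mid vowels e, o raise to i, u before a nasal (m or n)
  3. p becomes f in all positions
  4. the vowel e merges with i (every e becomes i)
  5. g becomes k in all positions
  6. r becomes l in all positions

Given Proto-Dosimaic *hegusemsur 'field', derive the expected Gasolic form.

ikusimsul

Gasolic: start from *hegusemsur.
  rule 1 (h-loss): hegusemsur → egusemsur
  rule 2 (pre-nasal raising): egusemsur → egusimsur
  rule 3: no change — egusimsur
  rule 4 (vowel merger): egusimsur → igusimsur
  rule 5 (unconditioned shift): igusimsur → ikusimsur
  rule 6 (unconditioned shift): ikusimsur → ikusimsul
  ⇒ Gasolic ikusimsul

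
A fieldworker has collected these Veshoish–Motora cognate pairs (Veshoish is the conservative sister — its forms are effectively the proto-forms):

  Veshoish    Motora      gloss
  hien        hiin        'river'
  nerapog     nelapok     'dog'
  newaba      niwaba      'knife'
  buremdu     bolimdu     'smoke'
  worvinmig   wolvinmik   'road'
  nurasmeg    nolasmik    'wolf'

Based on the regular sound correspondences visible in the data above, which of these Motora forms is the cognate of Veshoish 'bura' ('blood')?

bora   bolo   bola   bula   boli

bola

buremdu ~ bolimdu, nurasmeg ~ nolasmik — Veshoish u corresponds to Motora o after a consonant, before r.
nerapog ~ nelapok, nurasmeg ~ nolasmik — Veshoish r corresponds to Motora l between vowels (before a back vowel).
Applying these to Veshoish 'bura':
  bura → bora   (u→o after a consonant, before r)
  bora → bola   (r→l between vowels (before a back vowel))
So the Motora cognate is 'bola'.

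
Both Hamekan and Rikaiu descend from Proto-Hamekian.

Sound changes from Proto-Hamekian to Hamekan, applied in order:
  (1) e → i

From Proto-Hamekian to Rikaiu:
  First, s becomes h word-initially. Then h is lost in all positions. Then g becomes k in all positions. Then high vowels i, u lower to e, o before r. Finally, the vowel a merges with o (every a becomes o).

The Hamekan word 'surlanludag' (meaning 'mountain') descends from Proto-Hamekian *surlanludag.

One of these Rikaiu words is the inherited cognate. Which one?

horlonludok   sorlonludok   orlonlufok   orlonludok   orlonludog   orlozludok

Rikaiu: *surlanludag
  surlanludag → hurlanludag   [debuccalisation]
  hurlanludag → urlanludag   [h-loss]
  urlanludag → urlanludak   [unconditioned shift]
  urlanludak → orlanludak   [pre-rhotic lowering]
  orlanludak → orlonludok   [vowel merger]
  giving Rikaiu orlonludok.
The other candidates each miss or misapply at least one Rikaiu change.

orlonludok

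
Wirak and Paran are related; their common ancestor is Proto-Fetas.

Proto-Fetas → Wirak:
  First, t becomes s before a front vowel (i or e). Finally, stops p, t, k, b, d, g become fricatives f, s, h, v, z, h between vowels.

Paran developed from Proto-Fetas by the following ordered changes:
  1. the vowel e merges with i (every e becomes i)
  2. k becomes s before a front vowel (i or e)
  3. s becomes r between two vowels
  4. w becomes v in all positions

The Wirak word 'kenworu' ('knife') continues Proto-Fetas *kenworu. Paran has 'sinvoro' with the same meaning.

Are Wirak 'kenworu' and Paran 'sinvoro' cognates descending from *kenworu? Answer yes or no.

Derive the expected Paran reflex of *kenworu:
Paran: *kenworu > kinworu > sinworu > sinvoru  (by vowel merger, palatalisation, unconditioned shift)
The regular Paran reflex would be 'sinvoru', but the attested form is 'sinvoro'. The correspondence is irregular, so they are not cognates (the Paran form has a different source).

no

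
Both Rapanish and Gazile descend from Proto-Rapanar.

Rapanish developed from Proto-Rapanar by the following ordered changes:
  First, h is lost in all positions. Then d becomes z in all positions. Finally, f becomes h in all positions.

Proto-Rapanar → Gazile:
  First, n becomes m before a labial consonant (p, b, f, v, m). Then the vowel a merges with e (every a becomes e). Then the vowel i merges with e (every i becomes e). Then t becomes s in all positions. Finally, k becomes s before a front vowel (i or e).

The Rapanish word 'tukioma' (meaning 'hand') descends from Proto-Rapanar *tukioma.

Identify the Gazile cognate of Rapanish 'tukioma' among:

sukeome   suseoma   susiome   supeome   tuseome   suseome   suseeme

suseome

Gazile: *tukioma
  tukioma (rule 1 does not apply)
  tukioma → tukiome   [vowel merger]
  tukiome → tukeome   [vowel merger]
  tukeome → sukeome   [unconditioned shift]
  sukeome → suseome   [palatalisation]
  giving Gazile suseome.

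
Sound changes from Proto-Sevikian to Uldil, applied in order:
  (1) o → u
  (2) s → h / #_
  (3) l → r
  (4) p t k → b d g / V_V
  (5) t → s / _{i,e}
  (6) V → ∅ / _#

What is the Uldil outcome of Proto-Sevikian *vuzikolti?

vuzigurs

Uldil: *vuzikolti > vuzikulti > vuzikurti > vuzigurti > vuzigursi > vuzigurs  (by vowel merger, unconditioned shift, intervocalic voicing, palatalisation, apocope)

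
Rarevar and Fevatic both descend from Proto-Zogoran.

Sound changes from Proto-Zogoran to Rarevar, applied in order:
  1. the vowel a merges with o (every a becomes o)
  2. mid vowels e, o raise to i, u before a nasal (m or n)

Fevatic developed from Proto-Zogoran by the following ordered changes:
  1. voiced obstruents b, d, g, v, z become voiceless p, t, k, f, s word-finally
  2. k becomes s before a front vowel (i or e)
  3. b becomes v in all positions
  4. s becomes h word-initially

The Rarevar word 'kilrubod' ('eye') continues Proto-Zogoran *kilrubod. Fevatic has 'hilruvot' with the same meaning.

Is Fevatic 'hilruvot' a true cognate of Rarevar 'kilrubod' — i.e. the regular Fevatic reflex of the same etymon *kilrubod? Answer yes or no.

Derive the expected Fevatic reflex of *kilrubod:
Fevatic: *kilrubod > kilrubot > silrubot > silruvot > hilruvot  (by final devoicing, palatalisation, unconditioned shift, debuccalisation)
Fevatic 'hilruvot' matches the regular reflex exactly, so the pair is cognate.

yes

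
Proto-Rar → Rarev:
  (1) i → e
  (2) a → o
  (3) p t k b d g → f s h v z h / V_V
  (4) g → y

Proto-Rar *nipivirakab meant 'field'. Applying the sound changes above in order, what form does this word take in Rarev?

nefeverohob

Rarev: start from *nipivirakab.
  rule 1 (vowel merger): nipivirakab → nepeverakab
  rule 2 (vowel merger): nepeverakab → nepeverokob
  rule 3 (intervocalic lenition): nepeverokob → nefeverohob
  rule 4: no change — nefeverohob
  ⇒ Rarev nefeverohob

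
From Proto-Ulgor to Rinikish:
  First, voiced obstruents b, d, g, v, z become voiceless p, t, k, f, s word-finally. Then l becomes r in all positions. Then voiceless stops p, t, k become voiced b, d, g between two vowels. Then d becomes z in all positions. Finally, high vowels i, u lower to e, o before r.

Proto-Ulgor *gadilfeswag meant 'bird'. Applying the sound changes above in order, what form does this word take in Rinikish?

gazerfeswak

Rinikish: *gadilfeswag > gadilfeswak > gadirfeswak > gazirfeswak > gazerfeswak  (by final devoicing, unconditioned shift, unconditioned shift, pre-rhotic lowering)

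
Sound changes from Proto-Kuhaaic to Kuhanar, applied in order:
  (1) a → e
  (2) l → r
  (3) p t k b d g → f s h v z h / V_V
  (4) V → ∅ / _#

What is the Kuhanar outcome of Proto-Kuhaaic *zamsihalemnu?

zemsiheremn

Kuhanar: *zamsihalemnu > zemsihelemnu > zemsiheremnu > zemsiheremn  (by vowel merger, unconditioned shift, apocope)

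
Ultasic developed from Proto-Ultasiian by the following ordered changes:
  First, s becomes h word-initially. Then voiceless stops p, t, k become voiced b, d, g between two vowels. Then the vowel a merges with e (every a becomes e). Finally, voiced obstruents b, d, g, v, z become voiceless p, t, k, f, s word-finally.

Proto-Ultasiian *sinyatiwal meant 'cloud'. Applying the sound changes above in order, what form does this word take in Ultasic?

Ultasic: start from *sinyatiwal.
  rule 1 (debuccalisation): sinyatiwal → hinyatiwal
  rule 2 (intervocalic voicing): hinyatiwal → hinyadiwal
  rule 3 (vowel merger): hinyadiwal → hinyediwel
  rule 4: no change — hinyediwel
  ⇒ Ultasic hinyediwel

hinyediwel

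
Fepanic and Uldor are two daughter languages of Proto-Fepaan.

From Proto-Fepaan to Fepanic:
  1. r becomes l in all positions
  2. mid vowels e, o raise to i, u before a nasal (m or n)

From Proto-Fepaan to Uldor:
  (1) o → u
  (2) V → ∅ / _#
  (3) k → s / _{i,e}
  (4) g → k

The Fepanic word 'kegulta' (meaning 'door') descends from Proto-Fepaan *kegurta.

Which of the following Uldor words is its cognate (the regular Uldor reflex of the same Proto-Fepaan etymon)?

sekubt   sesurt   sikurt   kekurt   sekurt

Uldor: start from *kegurta.
  rule 1: no change — kegurta
  rule 2 (apocope): kegurta → kegurt
  rule 3 (palatalisation): kegurt → segurt
  rule 4 (unconditioned shift): segurt → sekurt
  ⇒ Uldor sekurt

sekurt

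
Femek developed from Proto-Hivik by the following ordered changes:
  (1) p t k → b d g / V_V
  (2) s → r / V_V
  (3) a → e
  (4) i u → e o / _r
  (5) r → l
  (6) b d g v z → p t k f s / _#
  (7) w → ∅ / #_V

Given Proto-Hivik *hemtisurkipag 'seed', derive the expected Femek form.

hemtelolkibek

Femek: *hemtisurkipag > hemtisurkibag > hemtirurkibag > hemtirurkibeg > hemterorkibeg > hemtelolkibeg > hemtelolkibek  (by intervocalic voicing, rhotacism, vowel merger, pre-rhotic lowering, unconditioned shift, final devoicing)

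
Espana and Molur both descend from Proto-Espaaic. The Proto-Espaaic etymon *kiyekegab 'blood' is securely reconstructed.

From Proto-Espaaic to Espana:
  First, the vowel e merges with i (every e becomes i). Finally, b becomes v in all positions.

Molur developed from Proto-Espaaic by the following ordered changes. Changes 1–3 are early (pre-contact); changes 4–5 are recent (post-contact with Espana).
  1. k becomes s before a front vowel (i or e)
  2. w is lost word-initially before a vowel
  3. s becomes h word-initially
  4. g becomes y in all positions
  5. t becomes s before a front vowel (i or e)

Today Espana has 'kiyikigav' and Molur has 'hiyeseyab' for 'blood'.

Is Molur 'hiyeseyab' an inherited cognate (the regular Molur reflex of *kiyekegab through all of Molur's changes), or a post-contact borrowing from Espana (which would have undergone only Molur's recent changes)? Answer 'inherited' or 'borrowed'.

If inherited, *kiyekegab would pass through all of Molur's changes:
Molur: *kiyekegab
  kiyekegab → siyesegab   [palatalisation]
  siyesegab (rule 2 does not apply)
  siyesegab → hiyesegab   [debuccalisation]
  hiyesegab → hiyeseyab   [unconditioned shift]
  hiyeseyab (rule 5 does not apply)
  giving Molur hiyeseyab.
If borrowed from Espana 'kiyikigav' after the early changes, it would undergo only the recent ones:
  rule 4 (unconditioned shift): kiyikigav → kiyikiyav
  rule 5 (palatalisation): no change (kiyikiyav)
  ⇒ as a loan: kiyikiyav
Molur 'hiyeseyab' matches the inherited outcome exactly, so it is an inherited cognate, not a loan.

inherited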